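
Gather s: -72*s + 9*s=-63*s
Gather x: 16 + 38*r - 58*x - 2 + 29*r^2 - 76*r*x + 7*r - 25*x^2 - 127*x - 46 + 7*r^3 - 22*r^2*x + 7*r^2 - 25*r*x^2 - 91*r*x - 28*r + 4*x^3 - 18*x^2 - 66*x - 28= 7*r^3 + 36*r^2 + 17*r + 4*x^3 + x^2*(-25*r - 43) + x*(-22*r^2 - 167*r - 251) - 60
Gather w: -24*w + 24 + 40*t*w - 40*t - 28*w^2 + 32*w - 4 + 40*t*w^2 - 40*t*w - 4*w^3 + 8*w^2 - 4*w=-40*t - 4*w^3 + w^2*(40*t - 20) + 4*w + 20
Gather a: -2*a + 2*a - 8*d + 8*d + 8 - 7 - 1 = 0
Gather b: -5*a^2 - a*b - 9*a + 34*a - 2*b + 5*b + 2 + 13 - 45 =-5*a^2 + 25*a + b*(3 - a) - 30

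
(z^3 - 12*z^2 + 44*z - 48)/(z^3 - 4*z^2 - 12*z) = (z^2 - 6*z + 8)/(z*(z + 2))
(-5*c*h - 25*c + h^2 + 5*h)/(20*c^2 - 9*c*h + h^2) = (-h - 5)/(4*c - h)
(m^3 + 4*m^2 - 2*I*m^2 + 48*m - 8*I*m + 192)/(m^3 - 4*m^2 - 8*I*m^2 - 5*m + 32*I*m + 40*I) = (m^2 + m*(4 + 6*I) + 24*I)/(m^2 - 4*m - 5)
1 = 1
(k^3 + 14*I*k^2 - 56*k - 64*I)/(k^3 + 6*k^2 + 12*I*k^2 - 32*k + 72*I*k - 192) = (k + 2*I)/(k + 6)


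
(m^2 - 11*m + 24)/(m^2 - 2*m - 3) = (m - 8)/(m + 1)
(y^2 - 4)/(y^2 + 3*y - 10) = (y + 2)/(y + 5)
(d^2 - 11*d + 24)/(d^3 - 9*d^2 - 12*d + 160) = (d - 3)/(d^2 - d - 20)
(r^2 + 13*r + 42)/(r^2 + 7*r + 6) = (r + 7)/(r + 1)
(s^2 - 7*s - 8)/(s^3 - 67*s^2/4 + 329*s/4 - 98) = 4*(s + 1)/(4*s^2 - 35*s + 49)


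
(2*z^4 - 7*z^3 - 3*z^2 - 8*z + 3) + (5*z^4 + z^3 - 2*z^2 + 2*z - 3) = 7*z^4 - 6*z^3 - 5*z^2 - 6*z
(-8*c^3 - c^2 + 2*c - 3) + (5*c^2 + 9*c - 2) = -8*c^3 + 4*c^2 + 11*c - 5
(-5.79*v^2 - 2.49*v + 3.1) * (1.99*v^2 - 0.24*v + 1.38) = -11.5221*v^4 - 3.5655*v^3 - 1.2236*v^2 - 4.1802*v + 4.278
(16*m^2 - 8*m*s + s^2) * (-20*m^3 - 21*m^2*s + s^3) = -320*m^5 - 176*m^4*s + 148*m^3*s^2 - 5*m^2*s^3 - 8*m*s^4 + s^5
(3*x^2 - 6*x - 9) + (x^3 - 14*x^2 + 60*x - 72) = x^3 - 11*x^2 + 54*x - 81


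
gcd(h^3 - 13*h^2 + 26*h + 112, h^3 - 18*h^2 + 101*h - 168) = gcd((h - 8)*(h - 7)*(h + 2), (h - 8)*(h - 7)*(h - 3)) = h^2 - 15*h + 56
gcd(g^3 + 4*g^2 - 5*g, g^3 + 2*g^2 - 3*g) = g^2 - g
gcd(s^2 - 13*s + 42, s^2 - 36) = s - 6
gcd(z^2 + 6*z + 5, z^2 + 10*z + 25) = z + 5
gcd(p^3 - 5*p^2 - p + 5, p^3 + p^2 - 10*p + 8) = p - 1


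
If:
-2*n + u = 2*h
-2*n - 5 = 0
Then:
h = u/2 + 5/2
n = -5/2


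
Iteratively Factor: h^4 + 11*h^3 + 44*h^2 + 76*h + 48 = (h + 2)*(h^3 + 9*h^2 + 26*h + 24) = (h + 2)*(h + 3)*(h^2 + 6*h + 8) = (h + 2)^2*(h + 3)*(h + 4)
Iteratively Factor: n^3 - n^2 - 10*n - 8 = (n + 1)*(n^2 - 2*n - 8) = (n - 4)*(n + 1)*(n + 2)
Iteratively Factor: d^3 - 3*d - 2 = (d - 2)*(d^2 + 2*d + 1) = (d - 2)*(d + 1)*(d + 1)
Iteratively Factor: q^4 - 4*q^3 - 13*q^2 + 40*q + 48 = (q + 1)*(q^3 - 5*q^2 - 8*q + 48) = (q - 4)*(q + 1)*(q^2 - q - 12) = (q - 4)*(q + 1)*(q + 3)*(q - 4)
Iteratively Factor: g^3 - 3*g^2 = (g - 3)*(g^2) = g*(g - 3)*(g)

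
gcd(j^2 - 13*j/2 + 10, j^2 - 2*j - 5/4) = j - 5/2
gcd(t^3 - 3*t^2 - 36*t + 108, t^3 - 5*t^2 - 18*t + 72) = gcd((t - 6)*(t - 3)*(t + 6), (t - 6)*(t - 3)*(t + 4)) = t^2 - 9*t + 18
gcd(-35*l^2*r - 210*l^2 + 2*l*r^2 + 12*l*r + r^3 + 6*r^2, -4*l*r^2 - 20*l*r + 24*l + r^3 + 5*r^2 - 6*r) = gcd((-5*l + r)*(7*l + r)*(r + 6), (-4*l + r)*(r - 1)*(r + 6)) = r + 6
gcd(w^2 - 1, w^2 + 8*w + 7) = w + 1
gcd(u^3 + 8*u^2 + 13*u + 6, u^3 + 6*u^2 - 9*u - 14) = u + 1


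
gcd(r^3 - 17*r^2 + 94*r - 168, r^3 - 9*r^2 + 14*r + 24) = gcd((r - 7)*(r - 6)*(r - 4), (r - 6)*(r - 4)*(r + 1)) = r^2 - 10*r + 24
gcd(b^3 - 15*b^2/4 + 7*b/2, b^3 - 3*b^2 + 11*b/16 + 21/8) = b^2 - 15*b/4 + 7/2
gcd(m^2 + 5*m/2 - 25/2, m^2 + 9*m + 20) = m + 5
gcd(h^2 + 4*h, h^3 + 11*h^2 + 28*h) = h^2 + 4*h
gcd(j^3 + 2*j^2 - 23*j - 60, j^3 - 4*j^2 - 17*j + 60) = j^2 - j - 20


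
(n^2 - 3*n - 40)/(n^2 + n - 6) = (n^2 - 3*n - 40)/(n^2 + n - 6)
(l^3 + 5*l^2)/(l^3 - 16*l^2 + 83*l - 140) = l^2*(l + 5)/(l^3 - 16*l^2 + 83*l - 140)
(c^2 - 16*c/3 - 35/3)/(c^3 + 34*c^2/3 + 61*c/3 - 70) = (3*c^2 - 16*c - 35)/(3*c^3 + 34*c^2 + 61*c - 210)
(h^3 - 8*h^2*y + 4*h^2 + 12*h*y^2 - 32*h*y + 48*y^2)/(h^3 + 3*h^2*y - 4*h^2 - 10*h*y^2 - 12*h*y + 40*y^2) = (h^2 - 6*h*y + 4*h - 24*y)/(h^2 + 5*h*y - 4*h - 20*y)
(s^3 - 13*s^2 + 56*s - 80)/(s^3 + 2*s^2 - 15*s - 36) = (s^2 - 9*s + 20)/(s^2 + 6*s + 9)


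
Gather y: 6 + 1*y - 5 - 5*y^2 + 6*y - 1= -5*y^2 + 7*y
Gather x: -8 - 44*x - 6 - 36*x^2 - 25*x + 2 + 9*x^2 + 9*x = -27*x^2 - 60*x - 12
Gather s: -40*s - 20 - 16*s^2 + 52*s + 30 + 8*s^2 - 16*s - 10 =-8*s^2 - 4*s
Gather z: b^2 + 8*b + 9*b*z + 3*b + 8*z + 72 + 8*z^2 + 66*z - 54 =b^2 + 11*b + 8*z^2 + z*(9*b + 74) + 18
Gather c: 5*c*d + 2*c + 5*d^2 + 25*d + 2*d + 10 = c*(5*d + 2) + 5*d^2 + 27*d + 10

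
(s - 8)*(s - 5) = s^2 - 13*s + 40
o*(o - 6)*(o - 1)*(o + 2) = o^4 - 5*o^3 - 8*o^2 + 12*o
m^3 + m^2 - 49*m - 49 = (m - 7)*(m + 1)*(m + 7)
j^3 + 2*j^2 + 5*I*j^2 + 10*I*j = j*(j + 2)*(j + 5*I)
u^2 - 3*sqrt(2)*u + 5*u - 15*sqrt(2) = (u + 5)*(u - 3*sqrt(2))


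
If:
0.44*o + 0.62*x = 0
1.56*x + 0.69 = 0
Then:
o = 0.62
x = -0.44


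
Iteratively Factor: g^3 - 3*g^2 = (g - 3)*(g^2) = g*(g - 3)*(g)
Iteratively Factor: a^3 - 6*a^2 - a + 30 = (a + 2)*(a^2 - 8*a + 15) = (a - 3)*(a + 2)*(a - 5)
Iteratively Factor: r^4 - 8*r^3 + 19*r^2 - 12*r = (r - 3)*(r^3 - 5*r^2 + 4*r) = (r - 4)*(r - 3)*(r^2 - r) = r*(r - 4)*(r - 3)*(r - 1)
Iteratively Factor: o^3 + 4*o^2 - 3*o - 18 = (o - 2)*(o^2 + 6*o + 9) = (o - 2)*(o + 3)*(o + 3)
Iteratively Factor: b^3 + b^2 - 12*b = (b)*(b^2 + b - 12) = b*(b + 4)*(b - 3)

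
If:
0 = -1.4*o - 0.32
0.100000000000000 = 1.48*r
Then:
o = -0.23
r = 0.07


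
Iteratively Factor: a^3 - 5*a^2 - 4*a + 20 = (a + 2)*(a^2 - 7*a + 10) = (a - 5)*(a + 2)*(a - 2)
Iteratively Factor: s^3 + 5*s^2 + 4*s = (s)*(s^2 + 5*s + 4) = s*(s + 1)*(s + 4)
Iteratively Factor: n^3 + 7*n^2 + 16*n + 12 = (n + 3)*(n^2 + 4*n + 4) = (n + 2)*(n + 3)*(n + 2)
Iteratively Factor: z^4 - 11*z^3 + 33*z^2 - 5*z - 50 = (z - 5)*(z^3 - 6*z^2 + 3*z + 10) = (z - 5)*(z - 2)*(z^2 - 4*z - 5) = (z - 5)*(z - 2)*(z + 1)*(z - 5)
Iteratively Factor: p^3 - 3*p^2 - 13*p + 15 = (p - 1)*(p^2 - 2*p - 15) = (p - 1)*(p + 3)*(p - 5)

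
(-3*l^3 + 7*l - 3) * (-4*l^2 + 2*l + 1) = 12*l^5 - 6*l^4 - 31*l^3 + 26*l^2 + l - 3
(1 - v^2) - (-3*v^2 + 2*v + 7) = 2*v^2 - 2*v - 6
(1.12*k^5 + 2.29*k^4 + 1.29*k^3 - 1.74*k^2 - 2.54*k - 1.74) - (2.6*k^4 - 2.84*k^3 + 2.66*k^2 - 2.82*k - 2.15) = 1.12*k^5 - 0.31*k^4 + 4.13*k^3 - 4.4*k^2 + 0.28*k + 0.41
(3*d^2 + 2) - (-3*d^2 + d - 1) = 6*d^2 - d + 3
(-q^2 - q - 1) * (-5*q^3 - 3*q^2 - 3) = 5*q^5 + 8*q^4 + 8*q^3 + 6*q^2 + 3*q + 3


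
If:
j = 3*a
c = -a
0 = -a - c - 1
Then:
No Solution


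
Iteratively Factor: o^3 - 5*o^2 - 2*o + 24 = (o + 2)*(o^2 - 7*o + 12) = (o - 4)*(o + 2)*(o - 3)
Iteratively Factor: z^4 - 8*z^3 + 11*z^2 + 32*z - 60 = (z - 5)*(z^3 - 3*z^2 - 4*z + 12) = (z - 5)*(z - 3)*(z^2 - 4) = (z - 5)*(z - 3)*(z - 2)*(z + 2)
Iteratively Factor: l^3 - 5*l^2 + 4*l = (l)*(l^2 - 5*l + 4) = l*(l - 4)*(l - 1)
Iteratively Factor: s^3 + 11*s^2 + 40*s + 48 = (s + 4)*(s^2 + 7*s + 12) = (s + 3)*(s + 4)*(s + 4)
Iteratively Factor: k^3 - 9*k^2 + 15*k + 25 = (k - 5)*(k^2 - 4*k - 5) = (k - 5)*(k + 1)*(k - 5)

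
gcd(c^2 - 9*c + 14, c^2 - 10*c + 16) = c - 2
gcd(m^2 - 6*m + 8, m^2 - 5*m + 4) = m - 4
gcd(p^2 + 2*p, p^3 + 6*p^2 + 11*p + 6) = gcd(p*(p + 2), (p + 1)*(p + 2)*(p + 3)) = p + 2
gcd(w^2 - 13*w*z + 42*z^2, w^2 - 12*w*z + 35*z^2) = -w + 7*z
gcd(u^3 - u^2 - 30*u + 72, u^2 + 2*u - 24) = u^2 + 2*u - 24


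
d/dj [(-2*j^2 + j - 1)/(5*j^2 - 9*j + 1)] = (13*j^2 + 6*j - 8)/(25*j^4 - 90*j^3 + 91*j^2 - 18*j + 1)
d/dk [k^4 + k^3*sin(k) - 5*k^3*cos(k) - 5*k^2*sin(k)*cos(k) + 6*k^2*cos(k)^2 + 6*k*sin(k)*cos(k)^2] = 5*k^3*sin(k) + k^3*cos(k) + 4*k^3 + 3*k^2*sin(k) - 6*k^2*sin(2*k) - 15*k^2*cos(k) - 5*k^2*cos(2*k) - 5*k*sin(2*k) + 3*k*cos(k)/2 + 6*k*cos(2*k) + 9*k*cos(3*k)/2 + 6*k + 3*sin(k)/2 + 3*sin(3*k)/2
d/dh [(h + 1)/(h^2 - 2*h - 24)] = (h^2 - 2*h - 2*(h - 1)*(h + 1) - 24)/(-h^2 + 2*h + 24)^2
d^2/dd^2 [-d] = 0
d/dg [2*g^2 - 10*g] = 4*g - 10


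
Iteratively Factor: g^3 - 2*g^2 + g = (g)*(g^2 - 2*g + 1) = g*(g - 1)*(g - 1)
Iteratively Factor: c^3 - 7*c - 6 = (c + 1)*(c^2 - c - 6) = (c + 1)*(c + 2)*(c - 3)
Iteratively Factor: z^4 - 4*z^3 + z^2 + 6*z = (z)*(z^3 - 4*z^2 + z + 6) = z*(z - 3)*(z^2 - z - 2) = z*(z - 3)*(z - 2)*(z + 1)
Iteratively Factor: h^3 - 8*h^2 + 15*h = (h)*(h^2 - 8*h + 15) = h*(h - 3)*(h - 5)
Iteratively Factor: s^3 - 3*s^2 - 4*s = (s - 4)*(s^2 + s) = (s - 4)*(s + 1)*(s)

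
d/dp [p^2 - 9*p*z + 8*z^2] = 2*p - 9*z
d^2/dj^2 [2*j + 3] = 0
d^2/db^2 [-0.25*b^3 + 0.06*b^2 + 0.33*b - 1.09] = 0.12 - 1.5*b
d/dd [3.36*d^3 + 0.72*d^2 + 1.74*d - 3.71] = 10.08*d^2 + 1.44*d + 1.74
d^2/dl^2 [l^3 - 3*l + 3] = 6*l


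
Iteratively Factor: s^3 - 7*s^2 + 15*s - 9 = (s - 3)*(s^2 - 4*s + 3) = (s - 3)*(s - 1)*(s - 3)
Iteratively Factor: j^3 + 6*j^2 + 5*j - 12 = (j + 4)*(j^2 + 2*j - 3) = (j + 3)*(j + 4)*(j - 1)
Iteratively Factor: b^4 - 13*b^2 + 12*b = (b)*(b^3 - 13*b + 12) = b*(b + 4)*(b^2 - 4*b + 3) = b*(b - 1)*(b + 4)*(b - 3)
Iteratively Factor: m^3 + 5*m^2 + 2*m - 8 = (m - 1)*(m^2 + 6*m + 8) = (m - 1)*(m + 2)*(m + 4)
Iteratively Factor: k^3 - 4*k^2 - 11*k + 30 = (k - 5)*(k^2 + k - 6) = (k - 5)*(k + 3)*(k - 2)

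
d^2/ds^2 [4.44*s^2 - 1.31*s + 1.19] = 8.88000000000000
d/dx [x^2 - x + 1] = 2*x - 1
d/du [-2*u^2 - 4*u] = -4*u - 4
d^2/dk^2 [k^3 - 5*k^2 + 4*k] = 6*k - 10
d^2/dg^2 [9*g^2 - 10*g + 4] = 18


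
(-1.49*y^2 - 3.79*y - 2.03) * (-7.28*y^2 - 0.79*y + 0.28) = 10.8472*y^4 + 28.7683*y^3 + 17.3553*y^2 + 0.5425*y - 0.5684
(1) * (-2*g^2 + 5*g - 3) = -2*g^2 + 5*g - 3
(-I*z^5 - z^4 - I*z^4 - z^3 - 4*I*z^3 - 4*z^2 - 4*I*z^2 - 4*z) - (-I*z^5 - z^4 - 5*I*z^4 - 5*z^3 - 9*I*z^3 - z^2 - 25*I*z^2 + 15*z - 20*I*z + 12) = 4*I*z^4 + 4*z^3 + 5*I*z^3 - 3*z^2 + 21*I*z^2 - 19*z + 20*I*z - 12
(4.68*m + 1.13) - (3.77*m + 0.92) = 0.91*m + 0.21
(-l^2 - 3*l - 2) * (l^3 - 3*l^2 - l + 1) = -l^5 + 8*l^3 + 8*l^2 - l - 2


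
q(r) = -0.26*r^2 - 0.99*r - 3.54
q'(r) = -0.52*r - 0.99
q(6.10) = -19.25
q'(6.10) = -4.16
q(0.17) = -3.72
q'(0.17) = -1.08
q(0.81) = -4.51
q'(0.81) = -1.41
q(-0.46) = -3.14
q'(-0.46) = -0.75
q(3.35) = -9.77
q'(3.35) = -2.73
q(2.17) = -6.91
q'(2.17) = -2.12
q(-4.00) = -3.74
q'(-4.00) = 1.09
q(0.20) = -3.75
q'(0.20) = -1.09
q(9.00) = -33.51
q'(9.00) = -5.67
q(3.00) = -8.85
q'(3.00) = -2.55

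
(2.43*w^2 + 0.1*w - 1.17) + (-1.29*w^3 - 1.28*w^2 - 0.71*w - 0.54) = -1.29*w^3 + 1.15*w^2 - 0.61*w - 1.71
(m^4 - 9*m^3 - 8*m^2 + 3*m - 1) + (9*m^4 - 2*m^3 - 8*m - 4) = 10*m^4 - 11*m^3 - 8*m^2 - 5*m - 5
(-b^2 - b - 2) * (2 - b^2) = b^4 + b^3 - 2*b - 4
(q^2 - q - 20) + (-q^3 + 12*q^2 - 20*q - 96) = -q^3 + 13*q^2 - 21*q - 116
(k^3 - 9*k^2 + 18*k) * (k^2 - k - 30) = k^5 - 10*k^4 - 3*k^3 + 252*k^2 - 540*k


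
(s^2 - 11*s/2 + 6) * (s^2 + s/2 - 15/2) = s^4 - 5*s^3 - 17*s^2/4 + 177*s/4 - 45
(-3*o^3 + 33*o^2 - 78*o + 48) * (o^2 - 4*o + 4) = -3*o^5 + 45*o^4 - 222*o^3 + 492*o^2 - 504*o + 192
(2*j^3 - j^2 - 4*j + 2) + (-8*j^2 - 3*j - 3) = 2*j^3 - 9*j^2 - 7*j - 1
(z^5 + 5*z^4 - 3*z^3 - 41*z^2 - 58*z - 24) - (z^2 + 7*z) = z^5 + 5*z^4 - 3*z^3 - 42*z^2 - 65*z - 24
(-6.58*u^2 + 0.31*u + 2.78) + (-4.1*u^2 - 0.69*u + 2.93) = -10.68*u^2 - 0.38*u + 5.71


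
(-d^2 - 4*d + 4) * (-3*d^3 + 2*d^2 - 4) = 3*d^5 + 10*d^4 - 20*d^3 + 12*d^2 + 16*d - 16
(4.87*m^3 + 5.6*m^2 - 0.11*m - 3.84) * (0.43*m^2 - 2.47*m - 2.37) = 2.0941*m^5 - 9.6209*m^4 - 25.4212*m^3 - 14.6515*m^2 + 9.7455*m + 9.1008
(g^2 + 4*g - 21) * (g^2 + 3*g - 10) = g^4 + 7*g^3 - 19*g^2 - 103*g + 210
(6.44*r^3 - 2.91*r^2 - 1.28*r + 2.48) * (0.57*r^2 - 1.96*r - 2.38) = 3.6708*r^5 - 14.2811*r^4 - 10.3532*r^3 + 10.8482*r^2 - 1.8144*r - 5.9024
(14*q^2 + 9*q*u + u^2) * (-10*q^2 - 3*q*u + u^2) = -140*q^4 - 132*q^3*u - 23*q^2*u^2 + 6*q*u^3 + u^4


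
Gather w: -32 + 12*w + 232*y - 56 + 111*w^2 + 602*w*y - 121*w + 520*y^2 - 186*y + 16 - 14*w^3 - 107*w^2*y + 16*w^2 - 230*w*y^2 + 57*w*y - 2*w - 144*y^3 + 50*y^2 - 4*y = -14*w^3 + w^2*(127 - 107*y) + w*(-230*y^2 + 659*y - 111) - 144*y^3 + 570*y^2 + 42*y - 72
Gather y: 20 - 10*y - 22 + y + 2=-9*y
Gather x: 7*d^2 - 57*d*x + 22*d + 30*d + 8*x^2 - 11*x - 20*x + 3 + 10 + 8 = 7*d^2 + 52*d + 8*x^2 + x*(-57*d - 31) + 21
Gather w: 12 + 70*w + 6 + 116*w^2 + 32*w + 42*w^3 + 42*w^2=42*w^3 + 158*w^2 + 102*w + 18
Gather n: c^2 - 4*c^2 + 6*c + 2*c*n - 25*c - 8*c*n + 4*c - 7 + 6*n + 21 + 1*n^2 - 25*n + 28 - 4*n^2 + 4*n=-3*c^2 - 15*c - 3*n^2 + n*(-6*c - 15) + 42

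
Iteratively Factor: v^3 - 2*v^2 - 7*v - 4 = (v + 1)*(v^2 - 3*v - 4) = (v + 1)^2*(v - 4)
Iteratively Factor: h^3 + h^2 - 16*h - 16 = (h + 4)*(h^2 - 3*h - 4) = (h + 1)*(h + 4)*(h - 4)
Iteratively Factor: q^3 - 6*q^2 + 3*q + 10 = (q - 2)*(q^2 - 4*q - 5) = (q - 2)*(q + 1)*(q - 5)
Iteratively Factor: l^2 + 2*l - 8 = (l - 2)*(l + 4)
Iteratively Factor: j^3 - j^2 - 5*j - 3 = (j + 1)*(j^2 - 2*j - 3) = (j + 1)^2*(j - 3)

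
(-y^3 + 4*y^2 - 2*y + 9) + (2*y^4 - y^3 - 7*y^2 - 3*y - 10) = 2*y^4 - 2*y^3 - 3*y^2 - 5*y - 1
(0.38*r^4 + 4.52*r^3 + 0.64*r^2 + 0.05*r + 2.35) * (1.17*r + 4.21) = 0.4446*r^5 + 6.8882*r^4 + 19.778*r^3 + 2.7529*r^2 + 2.96*r + 9.8935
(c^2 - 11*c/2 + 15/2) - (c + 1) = c^2 - 13*c/2 + 13/2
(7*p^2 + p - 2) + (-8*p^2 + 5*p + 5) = -p^2 + 6*p + 3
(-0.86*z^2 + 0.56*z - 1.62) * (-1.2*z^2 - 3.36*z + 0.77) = 1.032*z^4 + 2.2176*z^3 - 0.5998*z^2 + 5.8744*z - 1.2474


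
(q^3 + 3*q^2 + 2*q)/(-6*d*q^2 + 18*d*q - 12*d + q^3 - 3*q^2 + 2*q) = q*(q^2 + 3*q + 2)/(-6*d*q^2 + 18*d*q - 12*d + q^3 - 3*q^2 + 2*q)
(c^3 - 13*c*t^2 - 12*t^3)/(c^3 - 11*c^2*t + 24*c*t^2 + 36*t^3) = (c^2 - c*t - 12*t^2)/(c^2 - 12*c*t + 36*t^2)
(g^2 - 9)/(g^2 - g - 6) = (g + 3)/(g + 2)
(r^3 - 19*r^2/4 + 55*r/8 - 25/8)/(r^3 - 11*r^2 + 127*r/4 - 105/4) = (4*r^2 - 9*r + 5)/(2*(2*r^2 - 17*r + 21))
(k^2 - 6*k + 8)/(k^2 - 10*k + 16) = (k - 4)/(k - 8)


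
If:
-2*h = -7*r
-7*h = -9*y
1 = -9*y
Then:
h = -1/7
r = -2/49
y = -1/9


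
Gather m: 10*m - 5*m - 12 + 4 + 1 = 5*m - 7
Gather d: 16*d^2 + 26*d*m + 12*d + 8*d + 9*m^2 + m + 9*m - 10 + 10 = 16*d^2 + d*(26*m + 20) + 9*m^2 + 10*m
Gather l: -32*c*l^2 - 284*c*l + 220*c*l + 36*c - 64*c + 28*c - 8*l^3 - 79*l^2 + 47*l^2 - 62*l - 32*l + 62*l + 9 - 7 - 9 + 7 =-8*l^3 + l^2*(-32*c - 32) + l*(-64*c - 32)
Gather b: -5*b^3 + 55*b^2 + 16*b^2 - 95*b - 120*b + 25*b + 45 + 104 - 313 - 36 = -5*b^3 + 71*b^2 - 190*b - 200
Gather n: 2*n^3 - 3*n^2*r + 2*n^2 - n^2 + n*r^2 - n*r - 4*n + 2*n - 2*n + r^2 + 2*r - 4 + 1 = 2*n^3 + n^2*(1 - 3*r) + n*(r^2 - r - 4) + r^2 + 2*r - 3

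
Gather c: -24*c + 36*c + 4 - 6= 12*c - 2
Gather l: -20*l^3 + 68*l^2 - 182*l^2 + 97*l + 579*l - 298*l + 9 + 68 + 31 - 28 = -20*l^3 - 114*l^2 + 378*l + 80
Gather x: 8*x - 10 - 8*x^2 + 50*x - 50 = -8*x^2 + 58*x - 60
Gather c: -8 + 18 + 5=15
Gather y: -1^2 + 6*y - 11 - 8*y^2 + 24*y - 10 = -8*y^2 + 30*y - 22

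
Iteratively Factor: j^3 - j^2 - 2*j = (j)*(j^2 - j - 2) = j*(j - 2)*(j + 1)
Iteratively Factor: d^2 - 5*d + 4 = (d - 1)*(d - 4)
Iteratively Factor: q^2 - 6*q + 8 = (q - 2)*(q - 4)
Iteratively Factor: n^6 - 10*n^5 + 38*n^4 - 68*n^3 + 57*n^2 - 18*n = (n - 1)*(n^5 - 9*n^4 + 29*n^3 - 39*n^2 + 18*n) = (n - 2)*(n - 1)*(n^4 - 7*n^3 + 15*n^2 - 9*n) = (n - 3)*(n - 2)*(n - 1)*(n^3 - 4*n^2 + 3*n) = (n - 3)^2*(n - 2)*(n - 1)*(n^2 - n) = (n - 3)^2*(n - 2)*(n - 1)^2*(n)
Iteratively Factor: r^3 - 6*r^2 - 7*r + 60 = (r - 4)*(r^2 - 2*r - 15) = (r - 4)*(r + 3)*(r - 5)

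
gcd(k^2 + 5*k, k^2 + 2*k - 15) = k + 5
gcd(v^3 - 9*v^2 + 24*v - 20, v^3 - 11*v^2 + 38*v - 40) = v^2 - 7*v + 10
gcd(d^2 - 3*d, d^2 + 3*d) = d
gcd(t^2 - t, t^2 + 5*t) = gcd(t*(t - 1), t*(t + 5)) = t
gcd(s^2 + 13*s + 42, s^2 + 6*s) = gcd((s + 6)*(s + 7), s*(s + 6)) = s + 6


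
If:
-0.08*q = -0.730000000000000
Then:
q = 9.12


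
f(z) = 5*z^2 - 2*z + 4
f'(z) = 10*z - 2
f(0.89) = 6.18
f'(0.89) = 6.90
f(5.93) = 167.96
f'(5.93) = 57.30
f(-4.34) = 106.86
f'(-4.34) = -45.40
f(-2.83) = 49.70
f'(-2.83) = -30.30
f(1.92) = 18.59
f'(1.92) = 17.20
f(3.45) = 56.61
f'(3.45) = 32.50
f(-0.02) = 4.04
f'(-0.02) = -2.20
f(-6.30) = 215.05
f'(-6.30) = -65.00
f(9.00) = 391.00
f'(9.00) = 88.00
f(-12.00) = 748.00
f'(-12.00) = -122.00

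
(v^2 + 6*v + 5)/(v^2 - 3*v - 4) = (v + 5)/(v - 4)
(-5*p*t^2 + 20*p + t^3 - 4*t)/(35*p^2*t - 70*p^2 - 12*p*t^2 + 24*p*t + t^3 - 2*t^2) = (-t - 2)/(7*p - t)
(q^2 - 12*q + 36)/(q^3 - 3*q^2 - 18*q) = (q - 6)/(q*(q + 3))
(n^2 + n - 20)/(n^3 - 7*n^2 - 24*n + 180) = (n - 4)/(n^2 - 12*n + 36)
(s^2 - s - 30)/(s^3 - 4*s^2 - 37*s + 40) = (s - 6)/(s^2 - 9*s + 8)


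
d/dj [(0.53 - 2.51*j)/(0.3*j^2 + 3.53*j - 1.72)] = (0.753*j^2 - 0.318*j + 2.4463)/(0.09*j^4 + 2.118*j^3 + 11.4289*j^2 - 12.1432*j + 2.9584)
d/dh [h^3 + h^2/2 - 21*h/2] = 3*h^2 + h - 21/2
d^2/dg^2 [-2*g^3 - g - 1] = -12*g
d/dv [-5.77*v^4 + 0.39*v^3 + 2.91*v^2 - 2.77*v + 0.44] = -23.08*v^3 + 1.17*v^2 + 5.82*v - 2.77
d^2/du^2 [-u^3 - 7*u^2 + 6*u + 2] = -6*u - 14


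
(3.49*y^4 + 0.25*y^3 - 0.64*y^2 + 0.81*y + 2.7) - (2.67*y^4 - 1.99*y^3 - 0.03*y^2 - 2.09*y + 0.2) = 0.82*y^4 + 2.24*y^3 - 0.61*y^2 + 2.9*y + 2.5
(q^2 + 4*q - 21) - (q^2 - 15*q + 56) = 19*q - 77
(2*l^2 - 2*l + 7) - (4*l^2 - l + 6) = -2*l^2 - l + 1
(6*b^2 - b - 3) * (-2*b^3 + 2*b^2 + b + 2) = -12*b^5 + 14*b^4 + 10*b^3 + 5*b^2 - 5*b - 6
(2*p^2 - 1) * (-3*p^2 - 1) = -6*p^4 + p^2 + 1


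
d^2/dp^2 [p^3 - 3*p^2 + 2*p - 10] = 6*p - 6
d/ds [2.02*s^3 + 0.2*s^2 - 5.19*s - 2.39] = 6.06*s^2 + 0.4*s - 5.19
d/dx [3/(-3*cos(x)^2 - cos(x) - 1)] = -3*(6*cos(x) + 1)*sin(x)/(3*cos(x)^2 + cos(x) + 1)^2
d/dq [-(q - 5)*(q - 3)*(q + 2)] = -3*q^2 + 12*q + 1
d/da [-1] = 0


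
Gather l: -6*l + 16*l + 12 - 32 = 10*l - 20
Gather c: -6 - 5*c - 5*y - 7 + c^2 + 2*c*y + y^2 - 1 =c^2 + c*(2*y - 5) + y^2 - 5*y - 14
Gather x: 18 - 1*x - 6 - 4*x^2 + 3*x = -4*x^2 + 2*x + 12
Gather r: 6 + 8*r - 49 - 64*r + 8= -56*r - 35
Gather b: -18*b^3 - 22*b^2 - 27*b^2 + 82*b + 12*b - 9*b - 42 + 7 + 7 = -18*b^3 - 49*b^2 + 85*b - 28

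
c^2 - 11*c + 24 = (c - 8)*(c - 3)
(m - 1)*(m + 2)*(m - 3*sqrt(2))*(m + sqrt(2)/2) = m^4 - 5*sqrt(2)*m^3/2 + m^3 - 5*m^2 - 5*sqrt(2)*m^2/2 - 3*m + 5*sqrt(2)*m + 6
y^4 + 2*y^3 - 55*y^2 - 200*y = y*(y - 8)*(y + 5)^2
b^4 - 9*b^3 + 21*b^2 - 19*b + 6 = (b - 6)*(b - 1)^3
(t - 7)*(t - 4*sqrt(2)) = t^2 - 7*t - 4*sqrt(2)*t + 28*sqrt(2)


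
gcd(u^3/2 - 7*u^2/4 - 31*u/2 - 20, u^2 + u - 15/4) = u + 5/2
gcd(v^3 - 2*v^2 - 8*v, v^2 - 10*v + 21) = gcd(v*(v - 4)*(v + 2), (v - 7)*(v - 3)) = 1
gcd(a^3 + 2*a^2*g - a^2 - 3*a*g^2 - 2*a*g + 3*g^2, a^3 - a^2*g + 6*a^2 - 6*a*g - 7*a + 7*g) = a^2 - a*g - a + g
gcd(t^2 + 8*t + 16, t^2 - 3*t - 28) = t + 4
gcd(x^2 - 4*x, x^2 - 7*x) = x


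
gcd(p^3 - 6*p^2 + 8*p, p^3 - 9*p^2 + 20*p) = p^2 - 4*p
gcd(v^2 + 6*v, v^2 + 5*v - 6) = v + 6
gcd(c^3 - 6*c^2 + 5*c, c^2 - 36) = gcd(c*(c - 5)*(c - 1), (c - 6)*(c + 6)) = 1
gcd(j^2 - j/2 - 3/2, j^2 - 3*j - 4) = j + 1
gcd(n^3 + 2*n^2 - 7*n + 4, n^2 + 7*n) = 1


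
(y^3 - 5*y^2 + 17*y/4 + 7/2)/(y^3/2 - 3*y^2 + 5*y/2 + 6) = (4*y^3 - 20*y^2 + 17*y + 14)/(2*(y^3 - 6*y^2 + 5*y + 12))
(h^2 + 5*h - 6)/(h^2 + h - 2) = (h + 6)/(h + 2)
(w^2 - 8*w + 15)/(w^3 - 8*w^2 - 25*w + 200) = (w - 3)/(w^2 - 3*w - 40)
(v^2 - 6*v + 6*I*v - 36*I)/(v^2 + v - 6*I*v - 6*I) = (v^2 + 6*v*(-1 + I) - 36*I)/(v^2 + v*(1 - 6*I) - 6*I)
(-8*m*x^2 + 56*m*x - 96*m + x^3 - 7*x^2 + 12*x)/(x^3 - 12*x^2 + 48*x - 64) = (-8*m*x + 24*m + x^2 - 3*x)/(x^2 - 8*x + 16)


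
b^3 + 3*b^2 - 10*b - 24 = (b - 3)*(b + 2)*(b + 4)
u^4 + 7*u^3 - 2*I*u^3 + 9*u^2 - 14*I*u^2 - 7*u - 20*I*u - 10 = (u + 2)*(u + 5)*(u - I)^2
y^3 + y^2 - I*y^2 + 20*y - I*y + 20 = (y + 1)*(y - 5*I)*(y + 4*I)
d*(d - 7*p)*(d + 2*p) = d^3 - 5*d^2*p - 14*d*p^2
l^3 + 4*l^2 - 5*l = l*(l - 1)*(l + 5)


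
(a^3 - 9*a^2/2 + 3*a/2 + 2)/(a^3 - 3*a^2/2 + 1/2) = (a - 4)/(a - 1)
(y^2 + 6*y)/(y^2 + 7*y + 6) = y/(y + 1)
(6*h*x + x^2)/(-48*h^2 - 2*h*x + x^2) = x/(-8*h + x)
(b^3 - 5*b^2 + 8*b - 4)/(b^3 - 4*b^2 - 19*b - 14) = (-b^3 + 5*b^2 - 8*b + 4)/(-b^3 + 4*b^2 + 19*b + 14)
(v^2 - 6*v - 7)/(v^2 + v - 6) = (v^2 - 6*v - 7)/(v^2 + v - 6)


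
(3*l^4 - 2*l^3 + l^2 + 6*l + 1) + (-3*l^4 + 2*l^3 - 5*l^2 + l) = -4*l^2 + 7*l + 1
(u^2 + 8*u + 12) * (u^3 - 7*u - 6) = u^5 + 8*u^4 + 5*u^3 - 62*u^2 - 132*u - 72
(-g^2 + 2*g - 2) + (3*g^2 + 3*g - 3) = 2*g^2 + 5*g - 5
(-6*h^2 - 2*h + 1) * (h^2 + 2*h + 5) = -6*h^4 - 14*h^3 - 33*h^2 - 8*h + 5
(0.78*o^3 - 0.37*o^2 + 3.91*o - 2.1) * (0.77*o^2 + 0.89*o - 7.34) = 0.6006*o^5 + 0.4093*o^4 - 3.0438*o^3 + 4.5787*o^2 - 30.5684*o + 15.414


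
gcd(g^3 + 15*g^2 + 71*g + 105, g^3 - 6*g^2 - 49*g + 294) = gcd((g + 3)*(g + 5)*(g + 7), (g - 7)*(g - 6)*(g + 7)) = g + 7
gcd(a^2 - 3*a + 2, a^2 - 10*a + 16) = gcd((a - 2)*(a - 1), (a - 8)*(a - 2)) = a - 2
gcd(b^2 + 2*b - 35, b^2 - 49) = b + 7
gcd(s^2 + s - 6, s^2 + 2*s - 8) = s - 2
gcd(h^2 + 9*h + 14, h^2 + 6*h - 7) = h + 7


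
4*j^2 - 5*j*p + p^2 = (-4*j + p)*(-j + p)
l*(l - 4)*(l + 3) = l^3 - l^2 - 12*l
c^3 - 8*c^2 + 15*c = c*(c - 5)*(c - 3)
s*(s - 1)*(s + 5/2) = s^3 + 3*s^2/2 - 5*s/2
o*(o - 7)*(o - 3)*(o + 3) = o^4 - 7*o^3 - 9*o^2 + 63*o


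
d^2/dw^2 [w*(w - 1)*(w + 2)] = 6*w + 2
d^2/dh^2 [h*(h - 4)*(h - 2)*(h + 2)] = 12*h^2 - 24*h - 8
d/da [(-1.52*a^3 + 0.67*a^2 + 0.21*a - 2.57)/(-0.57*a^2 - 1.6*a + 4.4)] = (0.8664*a^4 + 4.864*a^3 - 21.0163*a^2 + 2.9662*a - 3.188)/(0.3249*a^4 + 1.824*a^3 - 2.456*a^2 - 14.08*a + 19.36)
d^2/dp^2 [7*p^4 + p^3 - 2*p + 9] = 6*p*(14*p + 1)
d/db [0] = 0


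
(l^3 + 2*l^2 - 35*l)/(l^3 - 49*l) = (l - 5)/(l - 7)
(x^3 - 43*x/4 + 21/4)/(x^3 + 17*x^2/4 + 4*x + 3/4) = (4*x^3 - 43*x + 21)/(4*x^3 + 17*x^2 + 16*x + 3)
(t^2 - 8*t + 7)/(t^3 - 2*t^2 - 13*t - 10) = (-t^2 + 8*t - 7)/(-t^3 + 2*t^2 + 13*t + 10)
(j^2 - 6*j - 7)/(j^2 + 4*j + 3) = (j - 7)/(j + 3)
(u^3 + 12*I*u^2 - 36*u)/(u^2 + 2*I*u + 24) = u*(u + 6*I)/(u - 4*I)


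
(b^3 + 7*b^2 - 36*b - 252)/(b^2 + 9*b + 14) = (b^2 - 36)/(b + 2)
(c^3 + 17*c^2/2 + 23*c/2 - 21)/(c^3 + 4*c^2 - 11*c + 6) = (c + 7/2)/(c - 1)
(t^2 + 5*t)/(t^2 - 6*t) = (t + 5)/(t - 6)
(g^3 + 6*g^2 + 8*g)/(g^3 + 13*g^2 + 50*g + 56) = g/(g + 7)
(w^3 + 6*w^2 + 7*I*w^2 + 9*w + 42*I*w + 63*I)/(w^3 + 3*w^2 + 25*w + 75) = (w^2 + w*(3 + 7*I) + 21*I)/(w^2 + 25)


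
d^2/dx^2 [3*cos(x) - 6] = -3*cos(x)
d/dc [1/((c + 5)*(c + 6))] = (-2*c - 11)/(c^4 + 22*c^3 + 181*c^2 + 660*c + 900)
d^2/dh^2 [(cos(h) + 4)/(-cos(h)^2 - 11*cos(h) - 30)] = (9*(1 - cos(2*h))^2*cos(h)/4 + 5*(1 - cos(2*h))^2/4 - 542*cos(h) - 170*cos(2*h) - 21*cos(3*h)/2 - cos(5*h)/2 - 243)/((cos(h) + 5)^3*(cos(h) + 6)^3)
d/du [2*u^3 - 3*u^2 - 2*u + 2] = 6*u^2 - 6*u - 2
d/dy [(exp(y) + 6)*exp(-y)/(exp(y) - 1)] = (-exp(2*y) - 12*exp(y) + 6)*exp(-y)/(exp(2*y) - 2*exp(y) + 1)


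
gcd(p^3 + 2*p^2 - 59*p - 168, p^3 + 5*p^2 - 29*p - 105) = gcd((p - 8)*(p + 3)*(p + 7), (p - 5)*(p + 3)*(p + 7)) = p^2 + 10*p + 21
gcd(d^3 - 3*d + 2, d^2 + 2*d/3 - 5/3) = d - 1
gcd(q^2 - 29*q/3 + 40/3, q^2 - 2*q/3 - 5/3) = q - 5/3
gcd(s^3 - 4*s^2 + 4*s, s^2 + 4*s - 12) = s - 2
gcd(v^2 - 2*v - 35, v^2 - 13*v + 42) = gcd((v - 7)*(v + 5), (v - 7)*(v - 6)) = v - 7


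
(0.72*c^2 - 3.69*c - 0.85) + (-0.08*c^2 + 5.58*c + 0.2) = 0.64*c^2 + 1.89*c - 0.65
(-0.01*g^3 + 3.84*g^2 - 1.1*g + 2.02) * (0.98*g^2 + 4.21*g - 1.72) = -0.0098*g^5 + 3.7211*g^4 + 15.1056*g^3 - 9.2562*g^2 + 10.3962*g - 3.4744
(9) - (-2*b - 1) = 2*b + 10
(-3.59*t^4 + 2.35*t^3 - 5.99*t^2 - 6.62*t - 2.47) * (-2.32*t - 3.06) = 8.3288*t^5 + 5.5334*t^4 + 6.7058*t^3 + 33.6878*t^2 + 25.9876*t + 7.5582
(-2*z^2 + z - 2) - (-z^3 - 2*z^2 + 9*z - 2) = z^3 - 8*z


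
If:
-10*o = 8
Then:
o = -4/5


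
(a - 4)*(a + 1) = a^2 - 3*a - 4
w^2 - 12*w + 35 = (w - 7)*(w - 5)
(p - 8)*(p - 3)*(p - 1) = p^3 - 12*p^2 + 35*p - 24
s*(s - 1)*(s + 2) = s^3 + s^2 - 2*s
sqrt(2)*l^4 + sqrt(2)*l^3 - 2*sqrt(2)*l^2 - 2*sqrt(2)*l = l*(l - sqrt(2))*(l + sqrt(2))*(sqrt(2)*l + sqrt(2))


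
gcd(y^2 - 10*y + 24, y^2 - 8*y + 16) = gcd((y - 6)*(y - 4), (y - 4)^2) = y - 4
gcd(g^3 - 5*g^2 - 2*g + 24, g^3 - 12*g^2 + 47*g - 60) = g^2 - 7*g + 12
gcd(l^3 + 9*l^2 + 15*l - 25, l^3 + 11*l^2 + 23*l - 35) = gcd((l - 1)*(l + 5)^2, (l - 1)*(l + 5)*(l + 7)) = l^2 + 4*l - 5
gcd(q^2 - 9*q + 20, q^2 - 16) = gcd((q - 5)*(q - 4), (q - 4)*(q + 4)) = q - 4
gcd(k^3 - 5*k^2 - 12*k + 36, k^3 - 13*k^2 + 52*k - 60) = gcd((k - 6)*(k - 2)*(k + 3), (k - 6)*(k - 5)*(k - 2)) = k^2 - 8*k + 12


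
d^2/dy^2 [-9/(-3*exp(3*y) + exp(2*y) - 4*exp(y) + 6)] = 9*((-27*exp(2*y) + 4*exp(y) - 4)*(3*exp(3*y) - exp(2*y) + 4*exp(y) - 6) + 2*(9*exp(2*y) - 2*exp(y) + 4)^2*exp(y))*exp(y)/(3*exp(3*y) - exp(2*y) + 4*exp(y) - 6)^3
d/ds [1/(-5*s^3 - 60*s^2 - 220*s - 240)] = (3*s^2 + 24*s + 44)/(5*(s^3 + 12*s^2 + 44*s + 48)^2)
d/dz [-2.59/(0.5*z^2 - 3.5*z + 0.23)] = (2.59*z - 9.065)/(0.5*z^2 - 3.5*z + 0.23)^2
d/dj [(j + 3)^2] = 2*j + 6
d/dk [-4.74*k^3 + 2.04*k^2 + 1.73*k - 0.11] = -14.22*k^2 + 4.08*k + 1.73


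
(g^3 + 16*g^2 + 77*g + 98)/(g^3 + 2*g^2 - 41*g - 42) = (g^2 + 9*g + 14)/(g^2 - 5*g - 6)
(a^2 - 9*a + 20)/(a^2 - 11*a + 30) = (a - 4)/(a - 6)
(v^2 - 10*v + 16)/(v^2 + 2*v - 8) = (v - 8)/(v + 4)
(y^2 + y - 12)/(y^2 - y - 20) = (y - 3)/(y - 5)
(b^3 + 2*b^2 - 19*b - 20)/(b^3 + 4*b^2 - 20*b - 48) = (b^2 + 6*b + 5)/(b^2 + 8*b + 12)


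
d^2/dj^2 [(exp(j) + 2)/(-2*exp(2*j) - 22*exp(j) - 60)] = (-exp(4*j) + 3*exp(3*j) + 114*exp(2*j) + 328*exp(j) - 240)*exp(j)/(2*(exp(6*j) + 33*exp(5*j) + 453*exp(4*j) + 3311*exp(3*j) + 13590*exp(2*j) + 29700*exp(j) + 27000))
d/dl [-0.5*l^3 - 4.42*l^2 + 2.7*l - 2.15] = -1.5*l^2 - 8.84*l + 2.7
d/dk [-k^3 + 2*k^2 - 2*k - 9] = -3*k^2 + 4*k - 2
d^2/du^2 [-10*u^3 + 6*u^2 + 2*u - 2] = 12 - 60*u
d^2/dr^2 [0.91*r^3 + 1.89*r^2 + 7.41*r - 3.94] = 5.46*r + 3.78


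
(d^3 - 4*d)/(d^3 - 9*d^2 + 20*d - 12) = d*(d + 2)/(d^2 - 7*d + 6)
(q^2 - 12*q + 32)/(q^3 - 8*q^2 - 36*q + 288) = (q - 4)/(q^2 - 36)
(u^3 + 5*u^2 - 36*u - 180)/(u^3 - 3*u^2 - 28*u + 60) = (u + 6)/(u - 2)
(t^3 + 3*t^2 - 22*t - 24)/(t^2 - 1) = (t^2 + 2*t - 24)/(t - 1)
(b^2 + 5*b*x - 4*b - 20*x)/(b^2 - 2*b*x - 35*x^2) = (4 - b)/(-b + 7*x)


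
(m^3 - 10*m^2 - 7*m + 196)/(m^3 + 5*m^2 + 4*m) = (m^2 - 14*m + 49)/(m*(m + 1))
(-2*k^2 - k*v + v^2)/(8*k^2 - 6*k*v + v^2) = (k + v)/(-4*k + v)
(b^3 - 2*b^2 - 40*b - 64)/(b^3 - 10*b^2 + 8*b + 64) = (b + 4)/(b - 4)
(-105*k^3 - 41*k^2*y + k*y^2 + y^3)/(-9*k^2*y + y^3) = (-35*k^2 - 2*k*y + y^2)/(y*(-3*k + y))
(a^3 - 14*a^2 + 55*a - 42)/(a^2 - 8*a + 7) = a - 6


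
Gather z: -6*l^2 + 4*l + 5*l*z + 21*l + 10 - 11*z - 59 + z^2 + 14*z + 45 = -6*l^2 + 25*l + z^2 + z*(5*l + 3) - 4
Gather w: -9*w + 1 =1 - 9*w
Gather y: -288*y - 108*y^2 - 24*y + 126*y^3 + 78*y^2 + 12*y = 126*y^3 - 30*y^2 - 300*y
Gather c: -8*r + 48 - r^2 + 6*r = -r^2 - 2*r + 48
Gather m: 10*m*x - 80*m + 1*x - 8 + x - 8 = m*(10*x - 80) + 2*x - 16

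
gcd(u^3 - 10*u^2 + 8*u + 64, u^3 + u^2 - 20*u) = u - 4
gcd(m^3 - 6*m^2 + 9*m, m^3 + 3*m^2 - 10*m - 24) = m - 3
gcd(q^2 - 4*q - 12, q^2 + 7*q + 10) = q + 2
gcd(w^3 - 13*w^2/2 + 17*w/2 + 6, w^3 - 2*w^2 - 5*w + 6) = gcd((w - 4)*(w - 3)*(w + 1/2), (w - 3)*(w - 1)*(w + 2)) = w - 3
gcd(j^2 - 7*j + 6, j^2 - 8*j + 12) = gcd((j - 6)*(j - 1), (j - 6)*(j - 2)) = j - 6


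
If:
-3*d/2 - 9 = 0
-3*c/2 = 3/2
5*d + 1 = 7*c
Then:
No Solution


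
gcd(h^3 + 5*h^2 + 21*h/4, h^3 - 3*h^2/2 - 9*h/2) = h^2 + 3*h/2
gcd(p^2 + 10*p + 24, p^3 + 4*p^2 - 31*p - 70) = 1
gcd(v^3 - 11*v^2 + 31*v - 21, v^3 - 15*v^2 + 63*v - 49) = v^2 - 8*v + 7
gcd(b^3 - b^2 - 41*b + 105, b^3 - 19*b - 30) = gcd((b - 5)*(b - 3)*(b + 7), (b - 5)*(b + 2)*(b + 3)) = b - 5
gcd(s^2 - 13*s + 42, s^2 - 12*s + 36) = s - 6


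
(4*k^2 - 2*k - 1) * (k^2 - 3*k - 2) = 4*k^4 - 14*k^3 - 3*k^2 + 7*k + 2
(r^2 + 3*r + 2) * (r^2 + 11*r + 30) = r^4 + 14*r^3 + 65*r^2 + 112*r + 60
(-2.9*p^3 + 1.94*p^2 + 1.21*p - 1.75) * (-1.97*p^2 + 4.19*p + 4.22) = 5.713*p^5 - 15.9728*p^4 - 6.4931*p^3 + 16.7042*p^2 - 2.2263*p - 7.385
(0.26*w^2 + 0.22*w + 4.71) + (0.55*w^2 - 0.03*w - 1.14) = 0.81*w^2 + 0.19*w + 3.57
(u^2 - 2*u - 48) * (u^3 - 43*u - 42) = u^5 - 2*u^4 - 91*u^3 + 44*u^2 + 2148*u + 2016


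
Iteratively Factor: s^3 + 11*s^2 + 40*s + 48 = (s + 4)*(s^2 + 7*s + 12) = (s + 4)^2*(s + 3)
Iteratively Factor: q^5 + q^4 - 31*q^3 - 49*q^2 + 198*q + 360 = (q + 2)*(q^4 - q^3 - 29*q^2 + 9*q + 180) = (q + 2)*(q + 4)*(q^3 - 5*q^2 - 9*q + 45) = (q - 5)*(q + 2)*(q + 4)*(q^2 - 9) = (q - 5)*(q + 2)*(q + 3)*(q + 4)*(q - 3)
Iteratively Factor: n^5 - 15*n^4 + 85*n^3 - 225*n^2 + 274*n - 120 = (n - 4)*(n^4 - 11*n^3 + 41*n^2 - 61*n + 30) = (n - 4)*(n - 2)*(n^3 - 9*n^2 + 23*n - 15) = (n - 4)*(n - 3)*(n - 2)*(n^2 - 6*n + 5) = (n - 4)*(n - 3)*(n - 2)*(n - 1)*(n - 5)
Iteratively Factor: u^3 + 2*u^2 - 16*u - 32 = (u + 2)*(u^2 - 16) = (u - 4)*(u + 2)*(u + 4)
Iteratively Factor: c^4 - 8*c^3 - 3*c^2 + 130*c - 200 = (c - 5)*(c^3 - 3*c^2 - 18*c + 40) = (c - 5)*(c + 4)*(c^2 - 7*c + 10) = (c - 5)^2*(c + 4)*(c - 2)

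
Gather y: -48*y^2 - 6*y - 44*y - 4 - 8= -48*y^2 - 50*y - 12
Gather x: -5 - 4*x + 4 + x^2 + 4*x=x^2 - 1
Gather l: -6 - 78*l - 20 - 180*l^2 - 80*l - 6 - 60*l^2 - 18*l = -240*l^2 - 176*l - 32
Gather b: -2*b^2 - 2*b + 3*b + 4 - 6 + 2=-2*b^2 + b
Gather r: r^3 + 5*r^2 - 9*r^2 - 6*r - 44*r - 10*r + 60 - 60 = r^3 - 4*r^2 - 60*r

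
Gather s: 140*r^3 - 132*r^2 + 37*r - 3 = 140*r^3 - 132*r^2 + 37*r - 3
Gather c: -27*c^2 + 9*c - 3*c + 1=-27*c^2 + 6*c + 1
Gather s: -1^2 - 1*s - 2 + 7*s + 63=6*s + 60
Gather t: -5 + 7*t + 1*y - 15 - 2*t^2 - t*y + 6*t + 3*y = -2*t^2 + t*(13 - y) + 4*y - 20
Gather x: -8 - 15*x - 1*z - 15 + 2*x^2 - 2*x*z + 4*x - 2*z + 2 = 2*x^2 + x*(-2*z - 11) - 3*z - 21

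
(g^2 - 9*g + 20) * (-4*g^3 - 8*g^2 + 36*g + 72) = -4*g^5 + 28*g^4 + 28*g^3 - 412*g^2 + 72*g + 1440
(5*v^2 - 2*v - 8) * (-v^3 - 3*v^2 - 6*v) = -5*v^5 - 13*v^4 - 16*v^3 + 36*v^2 + 48*v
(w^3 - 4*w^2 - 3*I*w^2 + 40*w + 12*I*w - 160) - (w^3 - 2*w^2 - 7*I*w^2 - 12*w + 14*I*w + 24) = -2*w^2 + 4*I*w^2 + 52*w - 2*I*w - 184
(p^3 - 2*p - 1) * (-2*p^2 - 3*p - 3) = -2*p^5 - 3*p^4 + p^3 + 8*p^2 + 9*p + 3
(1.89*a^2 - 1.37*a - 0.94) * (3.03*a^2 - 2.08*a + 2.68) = 5.7267*a^4 - 8.0823*a^3 + 5.0666*a^2 - 1.7164*a - 2.5192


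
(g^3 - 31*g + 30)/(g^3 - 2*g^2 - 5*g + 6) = (g^2 + g - 30)/(g^2 - g - 6)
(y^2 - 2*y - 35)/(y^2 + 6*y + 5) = (y - 7)/(y + 1)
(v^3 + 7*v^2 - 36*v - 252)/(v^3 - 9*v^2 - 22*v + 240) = (v^2 + 13*v + 42)/(v^2 - 3*v - 40)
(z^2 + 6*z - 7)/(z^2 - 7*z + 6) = (z + 7)/(z - 6)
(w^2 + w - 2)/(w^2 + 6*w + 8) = (w - 1)/(w + 4)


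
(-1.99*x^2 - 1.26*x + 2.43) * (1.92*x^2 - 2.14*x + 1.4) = -3.8208*x^4 + 1.8394*x^3 + 4.576*x^2 - 6.9642*x + 3.402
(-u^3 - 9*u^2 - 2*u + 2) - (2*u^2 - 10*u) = -u^3 - 11*u^2 + 8*u + 2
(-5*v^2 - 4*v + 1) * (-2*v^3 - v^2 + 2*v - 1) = 10*v^5 + 13*v^4 - 8*v^3 - 4*v^2 + 6*v - 1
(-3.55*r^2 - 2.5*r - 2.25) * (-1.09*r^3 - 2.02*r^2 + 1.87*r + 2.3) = 3.8695*r^5 + 9.896*r^4 + 0.864*r^3 - 8.295*r^2 - 9.9575*r - 5.175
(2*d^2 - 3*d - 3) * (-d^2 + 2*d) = -2*d^4 + 7*d^3 - 3*d^2 - 6*d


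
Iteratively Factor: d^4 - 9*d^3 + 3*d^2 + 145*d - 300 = (d - 5)*(d^3 - 4*d^2 - 17*d + 60) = (d - 5)*(d + 4)*(d^2 - 8*d + 15) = (d - 5)*(d - 3)*(d + 4)*(d - 5)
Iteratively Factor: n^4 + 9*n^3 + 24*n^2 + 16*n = (n + 4)*(n^3 + 5*n^2 + 4*n) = n*(n + 4)*(n^2 + 5*n + 4) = n*(n + 1)*(n + 4)*(n + 4)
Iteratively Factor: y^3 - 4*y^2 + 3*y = (y - 1)*(y^2 - 3*y) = y*(y - 1)*(y - 3)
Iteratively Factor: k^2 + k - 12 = (k + 4)*(k - 3)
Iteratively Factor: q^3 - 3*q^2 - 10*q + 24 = (q - 4)*(q^2 + q - 6) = (q - 4)*(q + 3)*(q - 2)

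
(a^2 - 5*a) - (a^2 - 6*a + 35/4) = a - 35/4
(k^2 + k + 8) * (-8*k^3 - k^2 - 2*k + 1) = -8*k^5 - 9*k^4 - 67*k^3 - 9*k^2 - 15*k + 8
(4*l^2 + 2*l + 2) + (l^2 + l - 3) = 5*l^2 + 3*l - 1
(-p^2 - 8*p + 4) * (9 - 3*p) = 3*p^3 + 15*p^2 - 84*p + 36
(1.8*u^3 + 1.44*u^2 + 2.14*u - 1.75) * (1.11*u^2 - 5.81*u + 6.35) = 1.998*u^5 - 8.8596*u^4 + 5.439*u^3 - 5.2319*u^2 + 23.7565*u - 11.1125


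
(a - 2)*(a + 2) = a^2 - 4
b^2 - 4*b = b*(b - 4)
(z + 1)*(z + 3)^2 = z^3 + 7*z^2 + 15*z + 9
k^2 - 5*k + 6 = (k - 3)*(k - 2)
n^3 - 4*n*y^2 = n*(n - 2*y)*(n + 2*y)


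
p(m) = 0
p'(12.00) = 0.00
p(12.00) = 0.00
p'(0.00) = 0.00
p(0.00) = 0.00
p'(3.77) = 0.00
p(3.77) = 0.00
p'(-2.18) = 0.00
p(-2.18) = 0.00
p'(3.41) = 0.00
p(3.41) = 0.00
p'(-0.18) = 0.00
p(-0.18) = 0.00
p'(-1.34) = 0.00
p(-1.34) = 0.00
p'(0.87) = 0.00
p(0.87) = 0.00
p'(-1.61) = 0.00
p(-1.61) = 0.00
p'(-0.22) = 0.00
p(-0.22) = 0.00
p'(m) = 0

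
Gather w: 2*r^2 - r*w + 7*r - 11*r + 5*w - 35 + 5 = 2*r^2 - 4*r + w*(5 - r) - 30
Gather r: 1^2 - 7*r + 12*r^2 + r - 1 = 12*r^2 - 6*r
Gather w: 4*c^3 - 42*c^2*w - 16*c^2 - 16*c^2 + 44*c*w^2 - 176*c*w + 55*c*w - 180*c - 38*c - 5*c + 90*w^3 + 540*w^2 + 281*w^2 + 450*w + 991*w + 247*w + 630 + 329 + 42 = 4*c^3 - 32*c^2 - 223*c + 90*w^3 + w^2*(44*c + 821) + w*(-42*c^2 - 121*c + 1688) + 1001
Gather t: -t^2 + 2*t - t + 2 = -t^2 + t + 2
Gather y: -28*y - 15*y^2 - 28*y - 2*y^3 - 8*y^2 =-2*y^3 - 23*y^2 - 56*y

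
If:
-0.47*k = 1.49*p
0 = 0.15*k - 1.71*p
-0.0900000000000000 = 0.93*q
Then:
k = 0.00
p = 0.00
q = -0.10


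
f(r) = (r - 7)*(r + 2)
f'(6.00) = 7.00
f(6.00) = -8.00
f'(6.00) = 7.00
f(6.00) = -8.00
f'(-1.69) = -8.38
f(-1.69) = -2.69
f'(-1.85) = -8.70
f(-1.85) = -1.33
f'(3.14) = 1.28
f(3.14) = -19.84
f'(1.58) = -1.84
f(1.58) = -19.40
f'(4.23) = 3.46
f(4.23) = -17.26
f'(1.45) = -2.10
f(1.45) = -19.15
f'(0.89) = -3.22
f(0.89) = -17.66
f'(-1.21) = -7.42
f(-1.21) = -6.49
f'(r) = 2*r - 5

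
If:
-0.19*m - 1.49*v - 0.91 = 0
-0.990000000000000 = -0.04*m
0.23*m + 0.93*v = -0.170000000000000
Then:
No Solution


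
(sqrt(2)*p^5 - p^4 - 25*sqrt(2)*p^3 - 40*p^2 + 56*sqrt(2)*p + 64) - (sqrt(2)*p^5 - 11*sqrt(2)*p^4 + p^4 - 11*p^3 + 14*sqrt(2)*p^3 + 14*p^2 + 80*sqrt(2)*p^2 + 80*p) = -2*p^4 + 11*sqrt(2)*p^4 - 39*sqrt(2)*p^3 + 11*p^3 - 80*sqrt(2)*p^2 - 54*p^2 - 80*p + 56*sqrt(2)*p + 64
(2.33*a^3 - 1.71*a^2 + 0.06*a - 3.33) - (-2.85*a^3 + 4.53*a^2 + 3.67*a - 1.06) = 5.18*a^3 - 6.24*a^2 - 3.61*a - 2.27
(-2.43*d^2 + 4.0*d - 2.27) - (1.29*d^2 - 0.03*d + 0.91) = -3.72*d^2 + 4.03*d - 3.18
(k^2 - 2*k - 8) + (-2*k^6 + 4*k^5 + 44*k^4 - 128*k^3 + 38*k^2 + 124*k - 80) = -2*k^6 + 4*k^5 + 44*k^4 - 128*k^3 + 39*k^2 + 122*k - 88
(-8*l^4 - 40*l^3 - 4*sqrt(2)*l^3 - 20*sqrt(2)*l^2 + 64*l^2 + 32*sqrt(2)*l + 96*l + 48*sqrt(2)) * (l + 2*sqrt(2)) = -8*l^5 - 40*l^4 - 20*sqrt(2)*l^4 - 100*sqrt(2)*l^3 + 48*l^3 + 16*l^2 + 160*sqrt(2)*l^2 + 128*l + 240*sqrt(2)*l + 192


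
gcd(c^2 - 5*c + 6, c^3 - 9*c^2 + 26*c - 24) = c^2 - 5*c + 6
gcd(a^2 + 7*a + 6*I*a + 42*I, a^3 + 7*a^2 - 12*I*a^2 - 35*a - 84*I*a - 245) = a + 7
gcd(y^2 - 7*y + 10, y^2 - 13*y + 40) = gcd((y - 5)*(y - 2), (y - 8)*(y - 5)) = y - 5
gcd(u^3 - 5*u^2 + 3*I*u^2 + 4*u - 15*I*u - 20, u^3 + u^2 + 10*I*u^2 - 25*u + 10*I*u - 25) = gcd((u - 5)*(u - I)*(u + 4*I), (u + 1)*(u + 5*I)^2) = 1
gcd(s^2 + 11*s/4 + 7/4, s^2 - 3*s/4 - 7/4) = s + 1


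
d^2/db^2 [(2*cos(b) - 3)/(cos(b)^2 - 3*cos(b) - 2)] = (8*sin(b)^4*cos(b) - 24*sin(b)^4 + 228*sin(b)^2 - 63*cos(b) + 51*cos(3*b) + 156)/(4*(sin(b)^2 + 3*cos(b) + 1)^3)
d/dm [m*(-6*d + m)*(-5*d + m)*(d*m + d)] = d*(60*d^2*m + 30*d^2 - 33*d*m^2 - 22*d*m + 4*m^3 + 3*m^2)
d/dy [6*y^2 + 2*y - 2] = 12*y + 2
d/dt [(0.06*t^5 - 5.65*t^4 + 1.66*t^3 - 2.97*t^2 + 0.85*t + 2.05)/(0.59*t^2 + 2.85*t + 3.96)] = (0.1062*t^6 - 5.983*t^5 - 46.1401*t^4 - 80.034*t^3 + 10.7548*t^2 - 25.9414*t - 2.4765)/(0.3481*t^4 + 3.363*t^3 + 12.7953*t^2 + 22.572*t + 15.6816)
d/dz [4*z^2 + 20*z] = 8*z + 20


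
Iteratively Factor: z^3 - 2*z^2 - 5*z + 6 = (z + 2)*(z^2 - 4*z + 3) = (z - 3)*(z + 2)*(z - 1)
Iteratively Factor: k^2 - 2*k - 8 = (k - 4)*(k + 2)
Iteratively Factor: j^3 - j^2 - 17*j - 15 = (j + 3)*(j^2 - 4*j - 5) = (j - 5)*(j + 3)*(j + 1)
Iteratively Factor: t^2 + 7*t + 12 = (t + 3)*(t + 4)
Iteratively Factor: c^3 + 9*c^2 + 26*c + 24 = (c + 2)*(c^2 + 7*c + 12) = (c + 2)*(c + 4)*(c + 3)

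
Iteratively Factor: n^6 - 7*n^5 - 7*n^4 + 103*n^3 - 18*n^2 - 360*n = (n - 3)*(n^5 - 4*n^4 - 19*n^3 + 46*n^2 + 120*n) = n*(n - 3)*(n^4 - 4*n^3 - 19*n^2 + 46*n + 120) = n*(n - 3)*(n + 3)*(n^3 - 7*n^2 + 2*n + 40) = n*(n - 3)*(n + 2)*(n + 3)*(n^2 - 9*n + 20) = n*(n - 5)*(n - 3)*(n + 2)*(n + 3)*(n - 4)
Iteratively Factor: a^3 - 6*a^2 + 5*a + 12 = (a - 3)*(a^2 - 3*a - 4) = (a - 3)*(a + 1)*(a - 4)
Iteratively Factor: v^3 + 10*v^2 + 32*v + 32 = (v + 4)*(v^2 + 6*v + 8) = (v + 2)*(v + 4)*(v + 4)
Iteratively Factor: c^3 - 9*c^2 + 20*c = (c)*(c^2 - 9*c + 20) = c*(c - 5)*(c - 4)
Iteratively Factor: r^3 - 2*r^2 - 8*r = (r)*(r^2 - 2*r - 8) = r*(r + 2)*(r - 4)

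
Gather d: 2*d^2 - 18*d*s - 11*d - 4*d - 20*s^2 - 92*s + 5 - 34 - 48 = 2*d^2 + d*(-18*s - 15) - 20*s^2 - 92*s - 77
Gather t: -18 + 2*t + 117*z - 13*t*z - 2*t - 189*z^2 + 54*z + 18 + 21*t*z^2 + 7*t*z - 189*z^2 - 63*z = t*(21*z^2 - 6*z) - 378*z^2 + 108*z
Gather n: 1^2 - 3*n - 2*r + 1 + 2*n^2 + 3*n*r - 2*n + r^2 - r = 2*n^2 + n*(3*r - 5) + r^2 - 3*r + 2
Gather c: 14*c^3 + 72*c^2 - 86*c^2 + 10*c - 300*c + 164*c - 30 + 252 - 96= 14*c^3 - 14*c^2 - 126*c + 126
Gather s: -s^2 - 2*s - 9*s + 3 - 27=-s^2 - 11*s - 24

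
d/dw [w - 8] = 1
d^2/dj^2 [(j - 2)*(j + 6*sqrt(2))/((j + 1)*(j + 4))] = 2*(-7*j^3 + 6*sqrt(2)*j^3 - 36*sqrt(2)*j^2 - 12*j^2 - 252*sqrt(2)*j + 24*j - 372*sqrt(2) + 56)/(j^6 + 15*j^5 + 87*j^4 + 245*j^3 + 348*j^2 + 240*j + 64)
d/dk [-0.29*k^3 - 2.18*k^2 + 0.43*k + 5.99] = -0.87*k^2 - 4.36*k + 0.43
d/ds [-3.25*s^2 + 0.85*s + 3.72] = 0.85 - 6.5*s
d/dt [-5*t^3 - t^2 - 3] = t*(-15*t - 2)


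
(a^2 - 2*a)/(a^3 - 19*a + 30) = a/(a^2 + 2*a - 15)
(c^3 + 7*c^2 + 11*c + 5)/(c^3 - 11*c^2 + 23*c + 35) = (c^2 + 6*c + 5)/(c^2 - 12*c + 35)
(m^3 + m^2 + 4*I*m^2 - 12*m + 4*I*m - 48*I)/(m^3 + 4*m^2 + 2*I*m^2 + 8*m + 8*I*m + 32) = (m - 3)/(m - 2*I)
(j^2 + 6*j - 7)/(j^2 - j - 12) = (-j^2 - 6*j + 7)/(-j^2 + j + 12)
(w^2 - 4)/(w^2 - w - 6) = (w - 2)/(w - 3)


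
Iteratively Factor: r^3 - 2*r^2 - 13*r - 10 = (r - 5)*(r^2 + 3*r + 2) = (r - 5)*(r + 1)*(r + 2)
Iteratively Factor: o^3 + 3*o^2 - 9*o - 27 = (o + 3)*(o^2 - 9) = (o + 3)^2*(o - 3)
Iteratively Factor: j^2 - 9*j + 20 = (j - 5)*(j - 4)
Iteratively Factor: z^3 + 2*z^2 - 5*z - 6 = (z + 1)*(z^2 + z - 6) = (z - 2)*(z + 1)*(z + 3)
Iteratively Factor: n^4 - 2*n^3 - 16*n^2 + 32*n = (n - 2)*(n^3 - 16*n) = n*(n - 2)*(n^2 - 16) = n*(n - 4)*(n - 2)*(n + 4)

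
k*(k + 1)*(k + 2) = k^3 + 3*k^2 + 2*k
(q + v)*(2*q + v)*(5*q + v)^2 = 50*q^4 + 95*q^3*v + 57*q^2*v^2 + 13*q*v^3 + v^4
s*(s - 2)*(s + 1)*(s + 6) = s^4 + 5*s^3 - 8*s^2 - 12*s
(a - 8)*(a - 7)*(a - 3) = a^3 - 18*a^2 + 101*a - 168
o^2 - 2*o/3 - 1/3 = (o - 1)*(o + 1/3)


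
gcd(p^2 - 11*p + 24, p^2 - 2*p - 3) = p - 3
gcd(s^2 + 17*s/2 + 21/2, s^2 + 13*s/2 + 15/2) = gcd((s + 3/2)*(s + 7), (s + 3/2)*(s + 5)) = s + 3/2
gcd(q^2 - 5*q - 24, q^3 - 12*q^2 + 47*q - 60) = 1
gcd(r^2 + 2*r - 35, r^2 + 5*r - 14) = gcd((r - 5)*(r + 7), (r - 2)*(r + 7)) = r + 7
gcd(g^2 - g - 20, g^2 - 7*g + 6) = 1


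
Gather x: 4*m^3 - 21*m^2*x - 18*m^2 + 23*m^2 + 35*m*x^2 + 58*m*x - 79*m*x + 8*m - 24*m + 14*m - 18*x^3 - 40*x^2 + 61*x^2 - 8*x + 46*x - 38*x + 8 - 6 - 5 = 4*m^3 + 5*m^2 - 2*m - 18*x^3 + x^2*(35*m + 21) + x*(-21*m^2 - 21*m) - 3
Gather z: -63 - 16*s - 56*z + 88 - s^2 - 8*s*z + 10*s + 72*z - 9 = -s^2 - 6*s + z*(16 - 8*s) + 16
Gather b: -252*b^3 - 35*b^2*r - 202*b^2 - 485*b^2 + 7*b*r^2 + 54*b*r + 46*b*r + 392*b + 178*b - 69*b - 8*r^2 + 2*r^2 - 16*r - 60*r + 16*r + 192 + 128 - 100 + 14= -252*b^3 + b^2*(-35*r - 687) + b*(7*r^2 + 100*r + 501) - 6*r^2 - 60*r + 234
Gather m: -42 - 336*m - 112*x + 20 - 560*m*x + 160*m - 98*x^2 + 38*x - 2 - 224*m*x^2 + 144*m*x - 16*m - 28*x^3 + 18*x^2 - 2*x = m*(-224*x^2 - 416*x - 192) - 28*x^3 - 80*x^2 - 76*x - 24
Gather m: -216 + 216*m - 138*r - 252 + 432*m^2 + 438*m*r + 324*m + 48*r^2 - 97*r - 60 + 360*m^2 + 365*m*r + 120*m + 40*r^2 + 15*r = 792*m^2 + m*(803*r + 660) + 88*r^2 - 220*r - 528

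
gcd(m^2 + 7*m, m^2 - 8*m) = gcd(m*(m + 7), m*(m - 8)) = m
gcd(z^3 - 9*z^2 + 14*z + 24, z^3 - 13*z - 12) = z^2 - 3*z - 4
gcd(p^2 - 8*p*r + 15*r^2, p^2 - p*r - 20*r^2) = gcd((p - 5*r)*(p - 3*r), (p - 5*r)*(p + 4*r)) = p - 5*r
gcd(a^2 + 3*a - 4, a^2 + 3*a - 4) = a^2 + 3*a - 4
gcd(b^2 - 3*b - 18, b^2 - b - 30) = b - 6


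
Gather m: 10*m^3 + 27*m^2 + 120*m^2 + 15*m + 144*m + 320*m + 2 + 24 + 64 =10*m^3 + 147*m^2 + 479*m + 90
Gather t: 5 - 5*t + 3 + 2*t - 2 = 6 - 3*t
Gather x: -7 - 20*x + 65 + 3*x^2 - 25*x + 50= 3*x^2 - 45*x + 108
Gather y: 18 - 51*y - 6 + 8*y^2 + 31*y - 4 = 8*y^2 - 20*y + 8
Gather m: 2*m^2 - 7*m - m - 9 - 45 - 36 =2*m^2 - 8*m - 90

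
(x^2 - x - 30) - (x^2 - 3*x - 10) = 2*x - 20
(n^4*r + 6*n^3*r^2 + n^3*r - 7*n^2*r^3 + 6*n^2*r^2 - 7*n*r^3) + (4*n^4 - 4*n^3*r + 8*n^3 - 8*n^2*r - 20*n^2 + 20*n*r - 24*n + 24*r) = n^4*r + 4*n^4 + 6*n^3*r^2 - 3*n^3*r + 8*n^3 - 7*n^2*r^3 + 6*n^2*r^2 - 8*n^2*r - 20*n^2 - 7*n*r^3 + 20*n*r - 24*n + 24*r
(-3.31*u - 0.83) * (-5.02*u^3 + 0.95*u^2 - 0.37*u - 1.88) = 16.6162*u^4 + 1.0221*u^3 + 0.4362*u^2 + 6.5299*u + 1.5604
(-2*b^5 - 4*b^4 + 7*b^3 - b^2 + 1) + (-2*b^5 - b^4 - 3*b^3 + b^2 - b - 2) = -4*b^5 - 5*b^4 + 4*b^3 - b - 1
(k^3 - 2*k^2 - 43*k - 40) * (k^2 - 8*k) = k^5 - 10*k^4 - 27*k^3 + 304*k^2 + 320*k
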